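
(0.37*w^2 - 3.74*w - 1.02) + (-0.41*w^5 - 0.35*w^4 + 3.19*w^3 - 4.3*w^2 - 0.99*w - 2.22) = -0.41*w^5 - 0.35*w^4 + 3.19*w^3 - 3.93*w^2 - 4.73*w - 3.24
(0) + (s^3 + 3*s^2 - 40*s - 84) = s^3 + 3*s^2 - 40*s - 84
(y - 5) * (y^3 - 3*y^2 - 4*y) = y^4 - 8*y^3 + 11*y^2 + 20*y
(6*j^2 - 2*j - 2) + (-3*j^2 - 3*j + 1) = 3*j^2 - 5*j - 1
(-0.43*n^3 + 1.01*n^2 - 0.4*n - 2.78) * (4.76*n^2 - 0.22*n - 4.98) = -2.0468*n^5 + 4.9022*n^4 + 0.0152*n^3 - 18.1746*n^2 + 2.6036*n + 13.8444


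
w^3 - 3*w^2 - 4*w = w*(w - 4)*(w + 1)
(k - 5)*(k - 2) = k^2 - 7*k + 10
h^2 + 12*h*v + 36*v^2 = (h + 6*v)^2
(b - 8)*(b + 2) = b^2 - 6*b - 16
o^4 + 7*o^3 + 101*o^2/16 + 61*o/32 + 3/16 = (o + 1/4)^2*(o + 1/2)*(o + 6)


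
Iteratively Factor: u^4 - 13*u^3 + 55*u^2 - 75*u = (u - 5)*(u^3 - 8*u^2 + 15*u) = (u - 5)^2*(u^2 - 3*u) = u*(u - 5)^2*(u - 3)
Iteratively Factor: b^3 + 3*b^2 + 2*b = (b + 1)*(b^2 + 2*b) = b*(b + 1)*(b + 2)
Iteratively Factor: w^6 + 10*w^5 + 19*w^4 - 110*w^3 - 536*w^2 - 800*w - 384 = (w + 3)*(w^5 + 7*w^4 - 2*w^3 - 104*w^2 - 224*w - 128) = (w + 3)*(w + 4)*(w^4 + 3*w^3 - 14*w^2 - 48*w - 32) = (w - 4)*(w + 3)*(w + 4)*(w^3 + 7*w^2 + 14*w + 8) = (w - 4)*(w + 2)*(w + 3)*(w + 4)*(w^2 + 5*w + 4) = (w - 4)*(w + 1)*(w + 2)*(w + 3)*(w + 4)*(w + 4)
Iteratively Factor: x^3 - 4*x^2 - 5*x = (x - 5)*(x^2 + x) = (x - 5)*(x + 1)*(x)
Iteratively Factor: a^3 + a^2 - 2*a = (a)*(a^2 + a - 2) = a*(a + 2)*(a - 1)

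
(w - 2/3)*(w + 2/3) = w^2 - 4/9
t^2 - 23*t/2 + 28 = (t - 8)*(t - 7/2)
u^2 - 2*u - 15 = (u - 5)*(u + 3)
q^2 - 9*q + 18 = (q - 6)*(q - 3)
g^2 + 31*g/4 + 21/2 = (g + 7/4)*(g + 6)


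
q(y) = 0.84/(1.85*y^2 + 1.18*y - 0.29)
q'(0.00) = -11.79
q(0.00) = -2.90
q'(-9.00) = 0.00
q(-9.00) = 0.01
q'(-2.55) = 0.09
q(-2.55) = 0.10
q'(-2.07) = 0.20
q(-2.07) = 0.16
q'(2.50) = -0.04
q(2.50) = 0.06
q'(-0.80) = 598.08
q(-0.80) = -16.80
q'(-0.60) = 7.93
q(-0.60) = -2.53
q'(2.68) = -0.04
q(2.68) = 0.05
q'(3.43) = -0.02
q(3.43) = 0.03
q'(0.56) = -3.02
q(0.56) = 0.88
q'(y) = 0.84*(-3.7*y - 1.18)/(1.85*y^2 + 1.18*y - 0.29)^2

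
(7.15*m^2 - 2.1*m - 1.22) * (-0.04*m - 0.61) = -0.286*m^3 - 4.2775*m^2 + 1.3298*m + 0.7442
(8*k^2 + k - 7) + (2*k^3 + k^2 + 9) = 2*k^3 + 9*k^2 + k + 2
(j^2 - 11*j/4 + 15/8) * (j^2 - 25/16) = j^4 - 11*j^3/4 + 5*j^2/16 + 275*j/64 - 375/128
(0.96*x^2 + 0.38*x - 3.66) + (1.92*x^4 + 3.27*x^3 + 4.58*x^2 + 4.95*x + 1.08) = 1.92*x^4 + 3.27*x^3 + 5.54*x^2 + 5.33*x - 2.58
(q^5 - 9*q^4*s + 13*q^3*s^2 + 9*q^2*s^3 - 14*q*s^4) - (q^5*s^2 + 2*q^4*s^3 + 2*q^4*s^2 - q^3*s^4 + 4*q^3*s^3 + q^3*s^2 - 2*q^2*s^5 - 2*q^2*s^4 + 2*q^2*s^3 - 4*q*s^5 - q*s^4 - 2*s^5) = -q^5*s^2 + q^5 - 2*q^4*s^3 - 2*q^4*s^2 - 9*q^4*s + q^3*s^4 - 4*q^3*s^3 + 12*q^3*s^2 + 2*q^2*s^5 + 2*q^2*s^4 + 7*q^2*s^3 + 4*q*s^5 - 13*q*s^4 + 2*s^5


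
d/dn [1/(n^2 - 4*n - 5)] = 2*(2 - n)/(-n^2 + 4*n + 5)^2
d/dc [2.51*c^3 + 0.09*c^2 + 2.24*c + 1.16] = 7.53*c^2 + 0.18*c + 2.24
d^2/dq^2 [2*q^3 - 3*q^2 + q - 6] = 12*q - 6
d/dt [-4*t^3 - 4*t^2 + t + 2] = -12*t^2 - 8*t + 1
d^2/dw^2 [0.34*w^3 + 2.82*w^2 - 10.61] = 2.04*w + 5.64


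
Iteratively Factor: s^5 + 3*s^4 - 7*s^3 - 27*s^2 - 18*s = (s + 1)*(s^4 + 2*s^3 - 9*s^2 - 18*s) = (s - 3)*(s + 1)*(s^3 + 5*s^2 + 6*s) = (s - 3)*(s + 1)*(s + 3)*(s^2 + 2*s) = (s - 3)*(s + 1)*(s + 2)*(s + 3)*(s)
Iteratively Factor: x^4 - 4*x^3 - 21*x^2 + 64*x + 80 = (x + 1)*(x^3 - 5*x^2 - 16*x + 80) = (x - 4)*(x + 1)*(x^2 - x - 20) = (x - 4)*(x + 1)*(x + 4)*(x - 5)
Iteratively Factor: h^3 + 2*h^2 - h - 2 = (h + 2)*(h^2 - 1) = (h - 1)*(h + 2)*(h + 1)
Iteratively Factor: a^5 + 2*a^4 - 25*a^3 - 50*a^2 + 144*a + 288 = (a + 4)*(a^4 - 2*a^3 - 17*a^2 + 18*a + 72) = (a + 2)*(a + 4)*(a^3 - 4*a^2 - 9*a + 36) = (a - 3)*(a + 2)*(a + 4)*(a^2 - a - 12) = (a - 4)*(a - 3)*(a + 2)*(a + 4)*(a + 3)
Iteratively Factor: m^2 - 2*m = (m - 2)*(m)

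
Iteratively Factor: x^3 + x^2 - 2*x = (x)*(x^2 + x - 2) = x*(x + 2)*(x - 1)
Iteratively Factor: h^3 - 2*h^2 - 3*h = (h - 3)*(h^2 + h) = h*(h - 3)*(h + 1)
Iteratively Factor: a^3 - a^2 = (a)*(a^2 - a) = a^2*(a - 1)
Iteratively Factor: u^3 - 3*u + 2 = (u + 2)*(u^2 - 2*u + 1) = (u - 1)*(u + 2)*(u - 1)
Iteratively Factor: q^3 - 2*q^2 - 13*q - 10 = (q + 2)*(q^2 - 4*q - 5) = (q - 5)*(q + 2)*(q + 1)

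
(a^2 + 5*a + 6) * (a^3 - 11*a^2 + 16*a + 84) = a^5 - 6*a^4 - 33*a^3 + 98*a^2 + 516*a + 504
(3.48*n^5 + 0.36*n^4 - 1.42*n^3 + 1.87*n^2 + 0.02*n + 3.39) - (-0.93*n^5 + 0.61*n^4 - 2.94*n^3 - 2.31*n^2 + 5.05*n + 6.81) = 4.41*n^5 - 0.25*n^4 + 1.52*n^3 + 4.18*n^2 - 5.03*n - 3.42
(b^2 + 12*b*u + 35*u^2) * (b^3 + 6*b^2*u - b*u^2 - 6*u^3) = b^5 + 18*b^4*u + 106*b^3*u^2 + 192*b^2*u^3 - 107*b*u^4 - 210*u^5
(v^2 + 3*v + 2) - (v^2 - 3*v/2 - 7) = 9*v/2 + 9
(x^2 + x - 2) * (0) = 0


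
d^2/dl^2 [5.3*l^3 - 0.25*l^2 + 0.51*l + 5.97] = 31.8*l - 0.5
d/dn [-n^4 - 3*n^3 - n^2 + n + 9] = -4*n^3 - 9*n^2 - 2*n + 1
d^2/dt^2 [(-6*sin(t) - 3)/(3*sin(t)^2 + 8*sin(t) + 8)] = 6*(9*sin(t)^5 - 6*sin(t)^4 - 126*sin(t)^3 - 107*sin(t)^2 + 104*sin(t) + 88)/(3*sin(t)^2 + 8*sin(t) + 8)^3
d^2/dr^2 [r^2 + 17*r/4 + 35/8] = 2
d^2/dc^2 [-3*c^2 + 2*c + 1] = -6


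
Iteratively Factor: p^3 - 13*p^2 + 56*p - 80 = (p - 5)*(p^2 - 8*p + 16) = (p - 5)*(p - 4)*(p - 4)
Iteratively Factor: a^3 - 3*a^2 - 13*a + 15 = (a - 5)*(a^2 + 2*a - 3) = (a - 5)*(a - 1)*(a + 3)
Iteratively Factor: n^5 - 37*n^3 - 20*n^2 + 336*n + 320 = (n + 4)*(n^4 - 4*n^3 - 21*n^2 + 64*n + 80) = (n + 1)*(n + 4)*(n^3 - 5*n^2 - 16*n + 80) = (n - 4)*(n + 1)*(n + 4)*(n^2 - n - 20) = (n - 4)*(n + 1)*(n + 4)^2*(n - 5)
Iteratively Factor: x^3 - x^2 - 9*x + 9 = (x - 1)*(x^2 - 9) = (x - 3)*(x - 1)*(x + 3)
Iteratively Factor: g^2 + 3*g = (g)*(g + 3)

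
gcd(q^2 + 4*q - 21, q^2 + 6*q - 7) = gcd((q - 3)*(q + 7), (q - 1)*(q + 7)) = q + 7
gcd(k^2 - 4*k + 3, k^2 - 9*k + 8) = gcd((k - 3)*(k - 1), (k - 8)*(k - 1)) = k - 1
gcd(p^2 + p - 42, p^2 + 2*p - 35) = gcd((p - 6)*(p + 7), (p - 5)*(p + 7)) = p + 7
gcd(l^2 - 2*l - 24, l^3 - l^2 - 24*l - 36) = l - 6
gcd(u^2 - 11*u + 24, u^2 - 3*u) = u - 3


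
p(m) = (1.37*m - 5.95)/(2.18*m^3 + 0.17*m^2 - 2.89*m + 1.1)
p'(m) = (1.37*m - 5.95)*(-6.54*m^2 - 0.34*m + 2.89)/(2.18*m^3 + 0.17*m^2 - 2.89*m + 1.1)^2 + 1.37/(2.18*m^3 + 0.17*m^2 - 2.89*m + 1.1)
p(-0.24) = -3.54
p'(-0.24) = -4.41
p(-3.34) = 0.15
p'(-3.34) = 0.13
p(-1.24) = -9.70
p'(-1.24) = 84.70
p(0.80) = -374.54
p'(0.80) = 45408.51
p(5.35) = 0.00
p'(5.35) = 0.00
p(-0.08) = -4.55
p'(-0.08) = -8.80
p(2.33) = -0.12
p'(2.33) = 0.24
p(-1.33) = -67.20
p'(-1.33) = 4790.98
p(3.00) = -0.03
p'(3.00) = 0.06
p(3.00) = -0.03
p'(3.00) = 0.06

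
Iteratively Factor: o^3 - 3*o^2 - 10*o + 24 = (o + 3)*(o^2 - 6*o + 8) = (o - 4)*(o + 3)*(o - 2)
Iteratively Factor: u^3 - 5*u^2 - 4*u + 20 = (u - 5)*(u^2 - 4) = (u - 5)*(u - 2)*(u + 2)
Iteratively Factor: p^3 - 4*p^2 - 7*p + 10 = (p + 2)*(p^2 - 6*p + 5) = (p - 1)*(p + 2)*(p - 5)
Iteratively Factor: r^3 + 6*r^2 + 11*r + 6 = (r + 2)*(r^2 + 4*r + 3) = (r + 2)*(r + 3)*(r + 1)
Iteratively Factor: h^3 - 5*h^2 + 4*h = (h)*(h^2 - 5*h + 4) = h*(h - 4)*(h - 1)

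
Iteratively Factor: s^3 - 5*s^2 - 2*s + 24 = (s + 2)*(s^2 - 7*s + 12) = (s - 4)*(s + 2)*(s - 3)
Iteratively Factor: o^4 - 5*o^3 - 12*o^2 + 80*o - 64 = (o - 4)*(o^3 - o^2 - 16*o + 16) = (o - 4)*(o + 4)*(o^2 - 5*o + 4) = (o - 4)*(o - 1)*(o + 4)*(o - 4)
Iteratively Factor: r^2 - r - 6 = (r + 2)*(r - 3)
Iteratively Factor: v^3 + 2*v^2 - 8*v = (v)*(v^2 + 2*v - 8) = v*(v - 2)*(v + 4)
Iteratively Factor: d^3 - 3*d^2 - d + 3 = (d + 1)*(d^2 - 4*d + 3) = (d - 1)*(d + 1)*(d - 3)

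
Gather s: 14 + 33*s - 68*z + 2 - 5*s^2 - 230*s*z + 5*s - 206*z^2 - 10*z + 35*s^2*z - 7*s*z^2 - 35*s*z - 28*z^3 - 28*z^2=s^2*(35*z - 5) + s*(-7*z^2 - 265*z + 38) - 28*z^3 - 234*z^2 - 78*z + 16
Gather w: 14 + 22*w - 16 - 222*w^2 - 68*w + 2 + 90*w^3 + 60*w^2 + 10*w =90*w^3 - 162*w^2 - 36*w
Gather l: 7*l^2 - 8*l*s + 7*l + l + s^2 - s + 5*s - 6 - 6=7*l^2 + l*(8 - 8*s) + s^2 + 4*s - 12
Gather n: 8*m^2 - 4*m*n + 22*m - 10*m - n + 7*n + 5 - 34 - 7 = 8*m^2 + 12*m + n*(6 - 4*m) - 36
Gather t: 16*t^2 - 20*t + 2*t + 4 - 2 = 16*t^2 - 18*t + 2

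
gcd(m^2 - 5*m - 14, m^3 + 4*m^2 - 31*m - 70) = m + 2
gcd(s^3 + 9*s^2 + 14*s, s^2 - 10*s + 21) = 1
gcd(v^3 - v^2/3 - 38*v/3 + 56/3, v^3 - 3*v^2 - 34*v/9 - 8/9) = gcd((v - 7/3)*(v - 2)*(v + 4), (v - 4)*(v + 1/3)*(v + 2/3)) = 1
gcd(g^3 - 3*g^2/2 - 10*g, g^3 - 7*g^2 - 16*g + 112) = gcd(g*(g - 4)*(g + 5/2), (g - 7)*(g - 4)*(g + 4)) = g - 4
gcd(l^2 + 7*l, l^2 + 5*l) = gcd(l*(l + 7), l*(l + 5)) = l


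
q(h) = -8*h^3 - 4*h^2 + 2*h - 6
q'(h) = -24*h^2 - 8*h + 2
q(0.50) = -7.00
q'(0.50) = -8.00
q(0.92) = -13.78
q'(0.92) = -25.67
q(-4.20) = 507.74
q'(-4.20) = -387.76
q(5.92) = -1794.14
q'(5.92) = -886.47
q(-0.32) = -6.79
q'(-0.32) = 2.10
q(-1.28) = 1.66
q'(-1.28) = -27.08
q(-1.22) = 0.13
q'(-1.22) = -23.96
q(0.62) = -8.20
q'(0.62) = -12.19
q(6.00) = -1866.00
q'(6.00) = -910.00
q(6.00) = -1866.00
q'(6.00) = -910.00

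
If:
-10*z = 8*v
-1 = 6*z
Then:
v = 5/24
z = -1/6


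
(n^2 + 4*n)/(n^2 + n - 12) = n/(n - 3)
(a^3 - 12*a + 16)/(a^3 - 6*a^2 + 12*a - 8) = (a + 4)/(a - 2)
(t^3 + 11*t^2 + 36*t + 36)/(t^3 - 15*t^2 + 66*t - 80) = (t^3 + 11*t^2 + 36*t + 36)/(t^3 - 15*t^2 + 66*t - 80)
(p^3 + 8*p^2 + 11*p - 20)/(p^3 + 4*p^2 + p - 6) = (p^2 + 9*p + 20)/(p^2 + 5*p + 6)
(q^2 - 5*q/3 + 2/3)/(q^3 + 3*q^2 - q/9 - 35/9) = 3*(3*q - 2)/(9*q^2 + 36*q + 35)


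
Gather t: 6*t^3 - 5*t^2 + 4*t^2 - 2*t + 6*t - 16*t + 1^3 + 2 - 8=6*t^3 - t^2 - 12*t - 5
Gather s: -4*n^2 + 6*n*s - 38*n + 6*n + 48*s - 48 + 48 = -4*n^2 - 32*n + s*(6*n + 48)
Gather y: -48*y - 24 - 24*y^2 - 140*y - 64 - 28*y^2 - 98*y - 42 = -52*y^2 - 286*y - 130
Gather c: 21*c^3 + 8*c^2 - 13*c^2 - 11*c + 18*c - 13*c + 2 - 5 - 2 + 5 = 21*c^3 - 5*c^2 - 6*c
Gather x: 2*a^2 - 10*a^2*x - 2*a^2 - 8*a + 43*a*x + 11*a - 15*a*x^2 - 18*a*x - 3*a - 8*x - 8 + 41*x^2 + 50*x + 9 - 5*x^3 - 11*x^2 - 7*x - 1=-5*x^3 + x^2*(30 - 15*a) + x*(-10*a^2 + 25*a + 35)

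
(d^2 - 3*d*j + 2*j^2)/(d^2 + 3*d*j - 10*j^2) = (d - j)/(d + 5*j)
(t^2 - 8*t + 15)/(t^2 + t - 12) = (t - 5)/(t + 4)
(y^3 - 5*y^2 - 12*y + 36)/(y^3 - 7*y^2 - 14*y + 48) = (y - 6)/(y - 8)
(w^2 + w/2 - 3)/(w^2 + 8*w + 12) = (w - 3/2)/(w + 6)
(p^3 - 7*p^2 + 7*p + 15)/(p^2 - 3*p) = p - 4 - 5/p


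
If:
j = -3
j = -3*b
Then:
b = 1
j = -3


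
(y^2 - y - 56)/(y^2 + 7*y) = (y - 8)/y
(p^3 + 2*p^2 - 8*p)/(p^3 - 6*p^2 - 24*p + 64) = p/(p - 8)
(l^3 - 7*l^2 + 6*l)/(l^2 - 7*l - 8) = l*(-l^2 + 7*l - 6)/(-l^2 + 7*l + 8)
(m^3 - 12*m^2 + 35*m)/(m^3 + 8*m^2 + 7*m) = (m^2 - 12*m + 35)/(m^2 + 8*m + 7)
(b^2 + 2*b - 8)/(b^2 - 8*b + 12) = (b + 4)/(b - 6)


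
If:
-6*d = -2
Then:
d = 1/3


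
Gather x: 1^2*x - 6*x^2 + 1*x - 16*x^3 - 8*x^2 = -16*x^3 - 14*x^2 + 2*x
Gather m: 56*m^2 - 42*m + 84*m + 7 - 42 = 56*m^2 + 42*m - 35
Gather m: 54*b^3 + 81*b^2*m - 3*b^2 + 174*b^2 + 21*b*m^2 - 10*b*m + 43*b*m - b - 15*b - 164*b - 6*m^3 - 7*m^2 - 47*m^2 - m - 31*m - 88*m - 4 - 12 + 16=54*b^3 + 171*b^2 - 180*b - 6*m^3 + m^2*(21*b - 54) + m*(81*b^2 + 33*b - 120)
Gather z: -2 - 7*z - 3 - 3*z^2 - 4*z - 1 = -3*z^2 - 11*z - 6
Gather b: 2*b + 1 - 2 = 2*b - 1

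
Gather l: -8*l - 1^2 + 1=-8*l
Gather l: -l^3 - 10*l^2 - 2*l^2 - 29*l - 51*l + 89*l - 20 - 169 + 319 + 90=-l^3 - 12*l^2 + 9*l + 220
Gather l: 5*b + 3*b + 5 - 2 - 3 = 8*b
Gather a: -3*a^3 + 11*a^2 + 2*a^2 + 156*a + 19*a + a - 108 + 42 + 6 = -3*a^3 + 13*a^2 + 176*a - 60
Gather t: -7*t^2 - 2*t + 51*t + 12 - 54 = -7*t^2 + 49*t - 42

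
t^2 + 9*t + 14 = (t + 2)*(t + 7)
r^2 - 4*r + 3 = (r - 3)*(r - 1)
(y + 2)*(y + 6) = y^2 + 8*y + 12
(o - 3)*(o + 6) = o^2 + 3*o - 18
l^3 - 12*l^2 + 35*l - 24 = (l - 8)*(l - 3)*(l - 1)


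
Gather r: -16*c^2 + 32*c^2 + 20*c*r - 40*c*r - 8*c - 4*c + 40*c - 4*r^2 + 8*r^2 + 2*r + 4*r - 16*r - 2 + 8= 16*c^2 + 28*c + 4*r^2 + r*(-20*c - 10) + 6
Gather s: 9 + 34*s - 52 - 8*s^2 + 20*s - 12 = -8*s^2 + 54*s - 55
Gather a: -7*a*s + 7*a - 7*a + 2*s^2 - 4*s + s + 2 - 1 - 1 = -7*a*s + 2*s^2 - 3*s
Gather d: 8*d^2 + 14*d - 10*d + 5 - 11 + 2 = 8*d^2 + 4*d - 4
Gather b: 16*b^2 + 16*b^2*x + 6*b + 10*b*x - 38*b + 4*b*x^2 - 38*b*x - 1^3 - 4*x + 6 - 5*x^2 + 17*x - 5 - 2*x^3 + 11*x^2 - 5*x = b^2*(16*x + 16) + b*(4*x^2 - 28*x - 32) - 2*x^3 + 6*x^2 + 8*x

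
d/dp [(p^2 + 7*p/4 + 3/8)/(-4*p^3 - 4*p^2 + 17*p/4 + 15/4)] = (128*p^4 + 448*p^3 + 504*p^2 + 336*p + 159)/(2*(256*p^6 + 512*p^5 - 288*p^4 - 1024*p^3 - 191*p^2 + 510*p + 225))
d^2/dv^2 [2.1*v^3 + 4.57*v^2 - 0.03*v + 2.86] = 12.6*v + 9.14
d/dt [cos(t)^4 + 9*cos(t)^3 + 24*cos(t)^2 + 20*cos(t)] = -(4*cos(t)^3 + 27*cos(t)^2 + 48*cos(t) + 20)*sin(t)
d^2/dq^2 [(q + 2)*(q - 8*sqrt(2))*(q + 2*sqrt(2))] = 6*q - 12*sqrt(2) + 4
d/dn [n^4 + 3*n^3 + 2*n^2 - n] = 4*n^3 + 9*n^2 + 4*n - 1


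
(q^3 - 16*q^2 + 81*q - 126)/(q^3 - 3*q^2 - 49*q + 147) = (q - 6)/(q + 7)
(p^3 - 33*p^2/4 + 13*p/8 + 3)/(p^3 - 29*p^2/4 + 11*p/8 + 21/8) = (p - 8)/(p - 7)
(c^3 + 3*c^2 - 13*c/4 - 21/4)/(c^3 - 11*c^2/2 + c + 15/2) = (c + 7/2)/(c - 5)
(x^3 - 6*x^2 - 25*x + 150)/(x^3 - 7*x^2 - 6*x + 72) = (x^2 - 25)/(x^2 - x - 12)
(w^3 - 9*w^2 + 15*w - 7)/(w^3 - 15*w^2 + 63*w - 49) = (w - 1)/(w - 7)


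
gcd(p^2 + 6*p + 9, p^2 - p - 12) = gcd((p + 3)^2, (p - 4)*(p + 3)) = p + 3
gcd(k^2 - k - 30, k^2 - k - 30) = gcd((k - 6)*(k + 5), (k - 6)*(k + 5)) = k^2 - k - 30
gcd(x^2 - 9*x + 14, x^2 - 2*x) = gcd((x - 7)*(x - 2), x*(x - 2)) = x - 2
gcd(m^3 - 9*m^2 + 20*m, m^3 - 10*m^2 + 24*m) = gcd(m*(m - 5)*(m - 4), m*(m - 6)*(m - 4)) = m^2 - 4*m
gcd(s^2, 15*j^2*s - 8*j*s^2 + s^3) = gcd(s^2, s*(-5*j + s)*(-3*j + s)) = s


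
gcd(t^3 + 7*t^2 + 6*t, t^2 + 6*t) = t^2 + 6*t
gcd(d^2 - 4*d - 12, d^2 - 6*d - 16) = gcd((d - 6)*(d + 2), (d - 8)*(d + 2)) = d + 2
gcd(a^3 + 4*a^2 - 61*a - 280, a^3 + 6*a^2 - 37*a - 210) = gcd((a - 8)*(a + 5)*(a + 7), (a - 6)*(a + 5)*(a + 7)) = a^2 + 12*a + 35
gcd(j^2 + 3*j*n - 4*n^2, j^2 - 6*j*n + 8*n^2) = 1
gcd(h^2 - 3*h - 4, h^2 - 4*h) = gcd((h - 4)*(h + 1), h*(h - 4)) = h - 4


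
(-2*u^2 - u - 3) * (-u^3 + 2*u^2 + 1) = 2*u^5 - 3*u^4 + u^3 - 8*u^2 - u - 3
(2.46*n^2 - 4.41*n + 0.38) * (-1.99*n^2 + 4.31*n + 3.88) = -4.8954*n^4 + 19.3785*n^3 - 10.2185*n^2 - 15.473*n + 1.4744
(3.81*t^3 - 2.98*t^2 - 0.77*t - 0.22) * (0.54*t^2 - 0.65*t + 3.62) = 2.0574*t^5 - 4.0857*t^4 + 15.3134*t^3 - 10.4059*t^2 - 2.6444*t - 0.7964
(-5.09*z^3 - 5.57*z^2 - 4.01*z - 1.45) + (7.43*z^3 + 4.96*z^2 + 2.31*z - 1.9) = 2.34*z^3 - 0.61*z^2 - 1.7*z - 3.35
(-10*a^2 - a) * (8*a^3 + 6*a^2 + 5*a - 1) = -80*a^5 - 68*a^4 - 56*a^3 + 5*a^2 + a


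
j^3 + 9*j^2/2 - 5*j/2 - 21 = (j - 2)*(j + 3)*(j + 7/2)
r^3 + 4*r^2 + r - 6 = (r - 1)*(r + 2)*(r + 3)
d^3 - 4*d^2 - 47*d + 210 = (d - 6)*(d - 5)*(d + 7)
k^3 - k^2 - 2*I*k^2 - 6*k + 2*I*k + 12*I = (k - 3)*(k + 2)*(k - 2*I)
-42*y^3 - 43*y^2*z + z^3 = (-7*y + z)*(y + z)*(6*y + z)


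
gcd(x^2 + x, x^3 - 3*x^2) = x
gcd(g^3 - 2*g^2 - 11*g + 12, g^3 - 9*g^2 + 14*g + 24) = g - 4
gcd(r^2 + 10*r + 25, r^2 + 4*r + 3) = 1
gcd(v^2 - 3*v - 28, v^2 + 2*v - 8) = v + 4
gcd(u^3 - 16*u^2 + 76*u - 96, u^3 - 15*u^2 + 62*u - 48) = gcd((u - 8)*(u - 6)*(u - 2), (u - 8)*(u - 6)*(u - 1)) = u^2 - 14*u + 48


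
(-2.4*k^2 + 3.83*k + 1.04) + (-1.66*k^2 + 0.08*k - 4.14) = -4.06*k^2 + 3.91*k - 3.1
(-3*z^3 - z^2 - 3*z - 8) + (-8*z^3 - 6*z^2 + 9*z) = -11*z^3 - 7*z^2 + 6*z - 8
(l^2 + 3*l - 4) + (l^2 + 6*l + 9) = 2*l^2 + 9*l + 5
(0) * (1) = 0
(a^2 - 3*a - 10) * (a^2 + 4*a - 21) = a^4 + a^3 - 43*a^2 + 23*a + 210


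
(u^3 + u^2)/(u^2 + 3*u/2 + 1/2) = 2*u^2/(2*u + 1)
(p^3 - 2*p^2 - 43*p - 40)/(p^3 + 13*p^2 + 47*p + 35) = (p - 8)/(p + 7)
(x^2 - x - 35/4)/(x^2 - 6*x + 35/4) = (2*x + 5)/(2*x - 5)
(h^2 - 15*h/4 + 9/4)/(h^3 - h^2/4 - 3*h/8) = 2*(h - 3)/(h*(2*h + 1))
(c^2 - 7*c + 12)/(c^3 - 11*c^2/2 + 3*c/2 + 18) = 2/(2*c + 3)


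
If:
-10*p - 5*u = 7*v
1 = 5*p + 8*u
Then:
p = -56*v/55 - 1/11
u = 7*v/11 + 2/11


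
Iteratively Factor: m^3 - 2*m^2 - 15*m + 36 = (m - 3)*(m^2 + m - 12) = (m - 3)*(m + 4)*(m - 3)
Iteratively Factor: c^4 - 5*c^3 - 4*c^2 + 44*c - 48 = (c + 3)*(c^3 - 8*c^2 + 20*c - 16) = (c - 4)*(c + 3)*(c^2 - 4*c + 4) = (c - 4)*(c - 2)*(c + 3)*(c - 2)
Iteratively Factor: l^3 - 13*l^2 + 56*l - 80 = (l - 4)*(l^2 - 9*l + 20) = (l - 5)*(l - 4)*(l - 4)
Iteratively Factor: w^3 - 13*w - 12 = (w + 1)*(w^2 - w - 12) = (w + 1)*(w + 3)*(w - 4)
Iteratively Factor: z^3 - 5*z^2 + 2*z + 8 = (z - 2)*(z^2 - 3*z - 4) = (z - 2)*(z + 1)*(z - 4)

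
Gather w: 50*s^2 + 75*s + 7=50*s^2 + 75*s + 7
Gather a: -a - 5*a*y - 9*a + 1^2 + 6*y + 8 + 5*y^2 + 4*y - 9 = a*(-5*y - 10) + 5*y^2 + 10*y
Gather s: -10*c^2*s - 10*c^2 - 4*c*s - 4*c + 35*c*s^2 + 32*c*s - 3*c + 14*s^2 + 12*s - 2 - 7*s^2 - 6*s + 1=-10*c^2 - 7*c + s^2*(35*c + 7) + s*(-10*c^2 + 28*c + 6) - 1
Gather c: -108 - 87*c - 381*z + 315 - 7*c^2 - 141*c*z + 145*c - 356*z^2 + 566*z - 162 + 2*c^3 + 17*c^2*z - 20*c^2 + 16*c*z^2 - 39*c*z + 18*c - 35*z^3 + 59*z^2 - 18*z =2*c^3 + c^2*(17*z - 27) + c*(16*z^2 - 180*z + 76) - 35*z^3 - 297*z^2 + 167*z + 45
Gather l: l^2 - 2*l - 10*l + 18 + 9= l^2 - 12*l + 27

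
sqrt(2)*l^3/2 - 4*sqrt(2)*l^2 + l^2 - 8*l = l*(l - 8)*(sqrt(2)*l/2 + 1)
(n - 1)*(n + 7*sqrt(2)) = n^2 - n + 7*sqrt(2)*n - 7*sqrt(2)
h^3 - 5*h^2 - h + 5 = (h - 5)*(h - 1)*(h + 1)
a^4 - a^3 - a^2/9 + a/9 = a*(a - 1)*(a - 1/3)*(a + 1/3)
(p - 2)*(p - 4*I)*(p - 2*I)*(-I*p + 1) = -I*p^4 - 5*p^3 + 2*I*p^3 + 10*p^2 + 2*I*p^2 - 8*p - 4*I*p + 16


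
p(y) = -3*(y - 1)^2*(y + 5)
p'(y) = -3*(y - 1)^2 - 3*(y + 5)*(2*y - 2) = 9*(-y - 3)*(y - 1)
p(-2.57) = -92.91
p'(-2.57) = 13.82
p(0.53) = -3.66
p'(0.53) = 14.93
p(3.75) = -198.52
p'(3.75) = -167.06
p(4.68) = -393.27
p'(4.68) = -254.36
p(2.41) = -44.20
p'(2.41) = -68.65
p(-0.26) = -22.58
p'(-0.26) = 31.07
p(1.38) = -2.76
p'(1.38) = -14.98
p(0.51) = -3.97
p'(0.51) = 15.48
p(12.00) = -6171.00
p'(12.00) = -1485.00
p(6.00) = -825.00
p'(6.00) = -405.00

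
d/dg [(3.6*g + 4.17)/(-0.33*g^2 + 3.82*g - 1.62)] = (1.188*g^2 + 2.7522*g - 21.7614)/(0.1089*g^4 - 2.5212*g^3 + 15.6616*g^2 - 12.3768*g + 2.6244)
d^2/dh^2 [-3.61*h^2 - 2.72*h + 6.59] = -7.22000000000000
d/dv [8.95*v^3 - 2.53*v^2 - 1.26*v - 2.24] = 26.85*v^2 - 5.06*v - 1.26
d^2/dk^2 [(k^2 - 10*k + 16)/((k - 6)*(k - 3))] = 2*(-k^3 - 6*k^2 + 108*k - 288)/(k^6 - 27*k^5 + 297*k^4 - 1701*k^3 + 5346*k^2 - 8748*k + 5832)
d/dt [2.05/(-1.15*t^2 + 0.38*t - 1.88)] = (4.715*t - 0.779)/(1.15*t^2 - 0.38*t + 1.88)^2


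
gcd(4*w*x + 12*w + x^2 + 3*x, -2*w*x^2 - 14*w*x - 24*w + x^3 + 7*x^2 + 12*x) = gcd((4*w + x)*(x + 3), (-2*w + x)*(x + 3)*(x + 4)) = x + 3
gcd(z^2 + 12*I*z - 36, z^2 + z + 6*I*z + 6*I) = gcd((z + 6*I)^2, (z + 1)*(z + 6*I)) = z + 6*I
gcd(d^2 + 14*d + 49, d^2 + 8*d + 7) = d + 7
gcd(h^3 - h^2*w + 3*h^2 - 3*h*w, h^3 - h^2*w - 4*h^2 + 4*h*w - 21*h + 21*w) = -h^2 + h*w - 3*h + 3*w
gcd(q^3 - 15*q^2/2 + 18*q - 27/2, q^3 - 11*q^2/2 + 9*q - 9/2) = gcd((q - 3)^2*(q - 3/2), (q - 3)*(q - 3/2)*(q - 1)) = q^2 - 9*q/2 + 9/2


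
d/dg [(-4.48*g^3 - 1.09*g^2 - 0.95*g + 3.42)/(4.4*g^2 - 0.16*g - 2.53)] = (-19.712*g^4 + 1.4336*g^3 + 38.3576*g^2 - 24.5806*g + 2.9507)/(19.36*g^4 - 1.408*g^3 - 22.2384*g^2 + 0.8096*g + 6.4009)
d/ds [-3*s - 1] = -3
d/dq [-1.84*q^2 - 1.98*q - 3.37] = -3.68*q - 1.98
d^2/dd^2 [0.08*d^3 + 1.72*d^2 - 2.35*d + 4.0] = 0.48*d + 3.44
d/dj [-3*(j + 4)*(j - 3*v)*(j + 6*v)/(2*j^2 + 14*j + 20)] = 3*((j + 4)*(j - 3*v)*(j + 6*v)*(2*j + 7) - (j^2 + 7*j + 10)*((j + 4)*(j - 3*v) + (j + 4)*(j + 6*v) + (j - 3*v)*(j + 6*v)))/(2*(j^2 + 7*j + 10)^2)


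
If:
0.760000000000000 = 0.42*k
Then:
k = 1.81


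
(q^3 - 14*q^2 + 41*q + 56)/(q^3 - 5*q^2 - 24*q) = (q^2 - 6*q - 7)/(q*(q + 3))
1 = 1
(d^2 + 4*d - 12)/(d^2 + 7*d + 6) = (d - 2)/(d + 1)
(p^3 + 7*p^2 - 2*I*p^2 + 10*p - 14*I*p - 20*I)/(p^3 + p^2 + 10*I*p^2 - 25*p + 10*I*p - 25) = (p^3 + p^2*(7 - 2*I) + p*(10 - 14*I) - 20*I)/(p^3 + p^2*(1 + 10*I) + p*(-25 + 10*I) - 25)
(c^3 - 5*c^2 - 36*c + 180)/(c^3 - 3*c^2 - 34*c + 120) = (c - 6)/(c - 4)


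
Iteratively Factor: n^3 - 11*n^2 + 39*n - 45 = (n - 3)*(n^2 - 8*n + 15) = (n - 3)^2*(n - 5)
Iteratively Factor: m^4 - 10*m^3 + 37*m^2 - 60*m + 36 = (m - 2)*(m^3 - 8*m^2 + 21*m - 18) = (m - 3)*(m - 2)*(m^2 - 5*m + 6) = (m - 3)*(m - 2)^2*(m - 3)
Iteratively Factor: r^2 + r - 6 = (r - 2)*(r + 3)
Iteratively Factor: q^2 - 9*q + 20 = (q - 5)*(q - 4)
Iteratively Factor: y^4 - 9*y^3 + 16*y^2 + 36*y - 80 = (y - 2)*(y^3 - 7*y^2 + 2*y + 40) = (y - 5)*(y - 2)*(y^2 - 2*y - 8) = (y - 5)*(y - 2)*(y + 2)*(y - 4)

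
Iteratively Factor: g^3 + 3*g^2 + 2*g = (g)*(g^2 + 3*g + 2) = g*(g + 1)*(g + 2)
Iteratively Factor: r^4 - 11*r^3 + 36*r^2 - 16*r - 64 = (r - 4)*(r^3 - 7*r^2 + 8*r + 16) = (r - 4)^2*(r^2 - 3*r - 4) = (r - 4)^3*(r + 1)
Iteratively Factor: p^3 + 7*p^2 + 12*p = (p + 4)*(p^2 + 3*p) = p*(p + 4)*(p + 3)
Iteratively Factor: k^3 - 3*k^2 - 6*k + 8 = (k - 4)*(k^2 + k - 2) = (k - 4)*(k + 2)*(k - 1)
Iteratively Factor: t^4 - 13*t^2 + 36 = (t + 3)*(t^3 - 3*t^2 - 4*t + 12) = (t + 2)*(t + 3)*(t^2 - 5*t + 6) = (t - 2)*(t + 2)*(t + 3)*(t - 3)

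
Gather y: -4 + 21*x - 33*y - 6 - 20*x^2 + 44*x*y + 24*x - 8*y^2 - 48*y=-20*x^2 + 45*x - 8*y^2 + y*(44*x - 81) - 10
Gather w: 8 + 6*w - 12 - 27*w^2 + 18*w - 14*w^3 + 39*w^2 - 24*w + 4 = -14*w^3 + 12*w^2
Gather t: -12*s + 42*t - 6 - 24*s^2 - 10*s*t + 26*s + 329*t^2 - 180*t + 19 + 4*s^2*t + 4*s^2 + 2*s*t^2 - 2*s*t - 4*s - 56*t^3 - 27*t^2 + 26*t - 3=-20*s^2 + 10*s - 56*t^3 + t^2*(2*s + 302) + t*(4*s^2 - 12*s - 112) + 10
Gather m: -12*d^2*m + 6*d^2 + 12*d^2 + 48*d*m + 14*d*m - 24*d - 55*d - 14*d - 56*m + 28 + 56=18*d^2 - 93*d + m*(-12*d^2 + 62*d - 56) + 84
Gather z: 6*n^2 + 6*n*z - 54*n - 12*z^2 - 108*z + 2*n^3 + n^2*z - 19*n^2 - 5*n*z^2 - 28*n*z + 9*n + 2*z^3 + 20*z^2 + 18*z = 2*n^3 - 13*n^2 - 45*n + 2*z^3 + z^2*(8 - 5*n) + z*(n^2 - 22*n - 90)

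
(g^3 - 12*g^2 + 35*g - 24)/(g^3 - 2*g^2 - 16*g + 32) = (g^3 - 12*g^2 + 35*g - 24)/(g^3 - 2*g^2 - 16*g + 32)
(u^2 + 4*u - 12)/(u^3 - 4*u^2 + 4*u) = (u + 6)/(u*(u - 2))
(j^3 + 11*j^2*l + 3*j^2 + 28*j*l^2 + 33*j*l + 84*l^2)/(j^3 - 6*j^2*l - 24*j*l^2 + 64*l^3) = (j^2 + 7*j*l + 3*j + 21*l)/(j^2 - 10*j*l + 16*l^2)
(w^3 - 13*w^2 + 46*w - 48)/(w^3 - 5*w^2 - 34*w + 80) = (w - 3)/(w + 5)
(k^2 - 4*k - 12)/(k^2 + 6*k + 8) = (k - 6)/(k + 4)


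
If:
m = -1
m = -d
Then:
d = 1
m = -1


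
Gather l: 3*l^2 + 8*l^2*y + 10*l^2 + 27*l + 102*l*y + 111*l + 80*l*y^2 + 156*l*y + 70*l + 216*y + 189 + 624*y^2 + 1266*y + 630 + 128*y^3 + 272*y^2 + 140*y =l^2*(8*y + 13) + l*(80*y^2 + 258*y + 208) + 128*y^3 + 896*y^2 + 1622*y + 819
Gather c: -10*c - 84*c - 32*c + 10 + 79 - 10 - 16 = 63 - 126*c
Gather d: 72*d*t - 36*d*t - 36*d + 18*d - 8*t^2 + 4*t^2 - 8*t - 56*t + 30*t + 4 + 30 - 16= d*(36*t - 18) - 4*t^2 - 34*t + 18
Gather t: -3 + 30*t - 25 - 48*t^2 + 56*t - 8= -48*t^2 + 86*t - 36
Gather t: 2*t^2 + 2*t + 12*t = 2*t^2 + 14*t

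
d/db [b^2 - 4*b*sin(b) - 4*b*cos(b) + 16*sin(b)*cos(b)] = -4*sqrt(2)*b*cos(b + pi/4) + 2*b - 4*sqrt(2)*sin(b + pi/4) + 16*cos(2*b)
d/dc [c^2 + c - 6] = 2*c + 1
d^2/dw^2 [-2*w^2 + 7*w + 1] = -4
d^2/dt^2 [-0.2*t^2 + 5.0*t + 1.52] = -0.400000000000000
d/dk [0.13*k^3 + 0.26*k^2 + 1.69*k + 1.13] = 0.39*k^2 + 0.52*k + 1.69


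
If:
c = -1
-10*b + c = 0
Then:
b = -1/10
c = -1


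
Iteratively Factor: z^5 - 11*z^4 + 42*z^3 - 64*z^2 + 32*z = (z - 4)*(z^4 - 7*z^3 + 14*z^2 - 8*z) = (z - 4)*(z - 1)*(z^3 - 6*z^2 + 8*z) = (z - 4)^2*(z - 1)*(z^2 - 2*z) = (z - 4)^2*(z - 2)*(z - 1)*(z)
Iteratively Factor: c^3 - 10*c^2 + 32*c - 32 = (c - 2)*(c^2 - 8*c + 16) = (c - 4)*(c - 2)*(c - 4)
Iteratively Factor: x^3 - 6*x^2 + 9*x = (x - 3)*(x^2 - 3*x) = x*(x - 3)*(x - 3)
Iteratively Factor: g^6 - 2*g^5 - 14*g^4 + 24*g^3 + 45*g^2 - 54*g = (g - 3)*(g^5 + g^4 - 11*g^3 - 9*g^2 + 18*g) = (g - 3)*(g - 1)*(g^4 + 2*g^3 - 9*g^2 - 18*g) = (g - 3)^2*(g - 1)*(g^3 + 5*g^2 + 6*g) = g*(g - 3)^2*(g - 1)*(g^2 + 5*g + 6) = g*(g - 3)^2*(g - 1)*(g + 2)*(g + 3)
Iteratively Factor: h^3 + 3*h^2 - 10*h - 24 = (h + 4)*(h^2 - h - 6) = (h - 3)*(h + 4)*(h + 2)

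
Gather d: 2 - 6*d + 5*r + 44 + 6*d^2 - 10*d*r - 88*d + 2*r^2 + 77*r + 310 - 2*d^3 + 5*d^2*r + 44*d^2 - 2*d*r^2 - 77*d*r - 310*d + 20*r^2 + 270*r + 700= -2*d^3 + d^2*(5*r + 50) + d*(-2*r^2 - 87*r - 404) + 22*r^2 + 352*r + 1056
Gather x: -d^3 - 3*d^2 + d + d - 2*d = -d^3 - 3*d^2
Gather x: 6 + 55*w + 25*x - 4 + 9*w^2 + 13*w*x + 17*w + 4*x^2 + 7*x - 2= 9*w^2 + 72*w + 4*x^2 + x*(13*w + 32)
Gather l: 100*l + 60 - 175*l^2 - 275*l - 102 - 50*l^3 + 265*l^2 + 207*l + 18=-50*l^3 + 90*l^2 + 32*l - 24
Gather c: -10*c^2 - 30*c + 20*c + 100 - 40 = -10*c^2 - 10*c + 60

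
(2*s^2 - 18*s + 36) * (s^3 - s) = 2*s^5 - 18*s^4 + 34*s^3 + 18*s^2 - 36*s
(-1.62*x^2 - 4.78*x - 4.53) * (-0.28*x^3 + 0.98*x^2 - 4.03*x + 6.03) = 0.4536*x^5 - 0.2492*x^4 + 3.1126*x^3 + 5.0554*x^2 - 10.5675*x - 27.3159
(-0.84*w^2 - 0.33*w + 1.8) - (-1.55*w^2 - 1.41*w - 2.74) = 0.71*w^2 + 1.08*w + 4.54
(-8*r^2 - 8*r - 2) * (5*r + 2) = -40*r^3 - 56*r^2 - 26*r - 4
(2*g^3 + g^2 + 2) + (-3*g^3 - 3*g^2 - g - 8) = -g^3 - 2*g^2 - g - 6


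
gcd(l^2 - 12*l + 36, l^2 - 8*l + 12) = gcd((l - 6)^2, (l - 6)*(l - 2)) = l - 6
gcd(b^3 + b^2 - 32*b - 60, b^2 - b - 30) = b^2 - b - 30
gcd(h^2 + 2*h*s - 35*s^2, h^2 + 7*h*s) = h + 7*s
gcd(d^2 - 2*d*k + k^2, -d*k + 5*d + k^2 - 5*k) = d - k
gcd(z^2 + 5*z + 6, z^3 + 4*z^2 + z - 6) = z^2 + 5*z + 6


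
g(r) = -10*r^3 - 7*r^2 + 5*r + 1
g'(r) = -30*r^2 - 14*r + 5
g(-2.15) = 57.28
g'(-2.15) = -103.58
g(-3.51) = 329.64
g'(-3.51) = -315.46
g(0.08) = 1.35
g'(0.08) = 3.69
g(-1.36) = 6.41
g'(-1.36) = -31.45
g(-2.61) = 118.06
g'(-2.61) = -162.82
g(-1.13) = 0.84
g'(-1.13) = -17.49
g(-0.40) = -1.48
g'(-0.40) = 5.80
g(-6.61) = 2550.15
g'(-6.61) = -1213.22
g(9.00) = -7811.00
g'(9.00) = -2551.00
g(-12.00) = 16213.00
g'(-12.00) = -4147.00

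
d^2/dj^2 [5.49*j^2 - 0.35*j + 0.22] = 10.9800000000000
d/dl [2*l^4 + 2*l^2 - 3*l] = 8*l^3 + 4*l - 3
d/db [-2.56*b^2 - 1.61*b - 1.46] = -5.12*b - 1.61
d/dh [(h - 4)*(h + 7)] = 2*h + 3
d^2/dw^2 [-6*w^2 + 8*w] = -12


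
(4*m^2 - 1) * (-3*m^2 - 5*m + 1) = -12*m^4 - 20*m^3 + 7*m^2 + 5*m - 1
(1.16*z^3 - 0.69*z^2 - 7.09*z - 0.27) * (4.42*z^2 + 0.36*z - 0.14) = 5.1272*z^5 - 2.6322*z^4 - 31.7486*z^3 - 3.6492*z^2 + 0.8954*z + 0.0378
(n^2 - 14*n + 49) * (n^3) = n^5 - 14*n^4 + 49*n^3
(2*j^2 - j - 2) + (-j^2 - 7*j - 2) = j^2 - 8*j - 4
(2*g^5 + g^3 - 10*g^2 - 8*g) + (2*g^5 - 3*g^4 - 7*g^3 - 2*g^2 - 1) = 4*g^5 - 3*g^4 - 6*g^3 - 12*g^2 - 8*g - 1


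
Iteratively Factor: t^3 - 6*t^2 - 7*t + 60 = (t + 3)*(t^2 - 9*t + 20) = (t - 5)*(t + 3)*(t - 4)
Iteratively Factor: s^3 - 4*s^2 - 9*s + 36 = (s - 4)*(s^2 - 9) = (s - 4)*(s + 3)*(s - 3)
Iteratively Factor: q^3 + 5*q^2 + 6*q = (q + 2)*(q^2 + 3*q) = q*(q + 2)*(q + 3)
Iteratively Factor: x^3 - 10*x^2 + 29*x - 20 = (x - 1)*(x^2 - 9*x + 20) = (x - 4)*(x - 1)*(x - 5)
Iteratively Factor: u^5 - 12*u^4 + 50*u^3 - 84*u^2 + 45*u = (u - 3)*(u^4 - 9*u^3 + 23*u^2 - 15*u) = (u - 3)^2*(u^3 - 6*u^2 + 5*u) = (u - 5)*(u - 3)^2*(u^2 - u) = u*(u - 5)*(u - 3)^2*(u - 1)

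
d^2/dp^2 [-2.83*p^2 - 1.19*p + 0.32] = -5.66000000000000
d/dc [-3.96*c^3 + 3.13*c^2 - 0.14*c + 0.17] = -11.88*c^2 + 6.26*c - 0.14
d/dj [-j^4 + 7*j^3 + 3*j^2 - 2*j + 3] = -4*j^3 + 21*j^2 + 6*j - 2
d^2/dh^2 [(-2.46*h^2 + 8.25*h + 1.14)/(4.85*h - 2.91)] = 244.840998/(114.084125*h^3 - 205.351425*h^2 + 123.210855*h - 24.642171)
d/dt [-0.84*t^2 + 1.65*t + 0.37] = 1.65 - 1.68*t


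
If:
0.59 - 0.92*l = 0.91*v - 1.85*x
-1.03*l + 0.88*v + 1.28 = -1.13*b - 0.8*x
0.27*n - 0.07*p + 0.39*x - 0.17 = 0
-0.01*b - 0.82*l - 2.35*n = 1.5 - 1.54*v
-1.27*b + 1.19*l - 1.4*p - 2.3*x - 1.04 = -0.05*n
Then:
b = 3.15492908439818*x - 3.73892152956027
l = 3.20580089157172*x - 1.23689564877602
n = 1.05355598513983 - 1.92371156564773*x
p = 1.63514451411077 - 1.84860175321266*x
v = 1.89883955700432 - 1.20806243983075*x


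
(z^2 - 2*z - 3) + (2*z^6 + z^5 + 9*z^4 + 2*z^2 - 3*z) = 2*z^6 + z^5 + 9*z^4 + 3*z^2 - 5*z - 3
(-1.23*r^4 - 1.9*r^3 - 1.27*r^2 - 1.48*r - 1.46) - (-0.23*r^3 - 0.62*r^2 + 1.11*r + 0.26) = -1.23*r^4 - 1.67*r^3 - 0.65*r^2 - 2.59*r - 1.72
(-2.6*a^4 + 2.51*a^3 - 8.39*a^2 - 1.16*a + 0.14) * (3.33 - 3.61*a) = 9.386*a^5 - 17.7191*a^4 + 38.6462*a^3 - 23.7511*a^2 - 4.3682*a + 0.4662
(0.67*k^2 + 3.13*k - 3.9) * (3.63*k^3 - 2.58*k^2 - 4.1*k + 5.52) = 2.4321*k^5 + 9.6333*k^4 - 24.9794*k^3 + 0.927400000000001*k^2 + 33.2676*k - 21.528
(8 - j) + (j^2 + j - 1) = j^2 + 7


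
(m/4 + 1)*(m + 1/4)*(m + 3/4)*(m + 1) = m^4/4 + 3*m^3/2 + 147*m^2/64 + 79*m/64 + 3/16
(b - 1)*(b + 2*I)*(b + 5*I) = b^3 - b^2 + 7*I*b^2 - 10*b - 7*I*b + 10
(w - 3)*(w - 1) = w^2 - 4*w + 3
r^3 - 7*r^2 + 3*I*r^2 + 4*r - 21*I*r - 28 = (r - 7)*(r - I)*(r + 4*I)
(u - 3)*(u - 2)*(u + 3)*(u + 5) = u^4 + 3*u^3 - 19*u^2 - 27*u + 90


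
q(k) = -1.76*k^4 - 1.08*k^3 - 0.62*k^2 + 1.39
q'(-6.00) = 1411.44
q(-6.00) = -2068.61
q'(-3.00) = 164.64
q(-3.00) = -117.59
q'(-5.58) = 1129.17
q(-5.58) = -1536.55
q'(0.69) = -4.71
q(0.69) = 0.34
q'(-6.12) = 1499.95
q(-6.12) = -2243.26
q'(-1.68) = 26.32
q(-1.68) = -9.26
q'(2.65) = -157.05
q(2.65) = -109.86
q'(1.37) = -25.88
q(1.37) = -8.75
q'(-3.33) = 228.16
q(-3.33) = -182.02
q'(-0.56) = 0.91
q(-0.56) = 1.21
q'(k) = -7.04*k^3 - 3.24*k^2 - 1.24*k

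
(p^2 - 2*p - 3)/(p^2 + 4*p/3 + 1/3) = 3*(p - 3)/(3*p + 1)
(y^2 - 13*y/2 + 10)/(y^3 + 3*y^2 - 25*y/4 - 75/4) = 2*(y - 4)/(2*y^2 + 11*y + 15)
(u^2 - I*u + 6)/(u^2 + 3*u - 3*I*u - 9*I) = (u + 2*I)/(u + 3)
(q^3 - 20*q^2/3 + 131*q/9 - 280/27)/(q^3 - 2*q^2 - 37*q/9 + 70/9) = (q - 8/3)/(q + 2)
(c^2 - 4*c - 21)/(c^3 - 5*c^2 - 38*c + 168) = (c + 3)/(c^2 + 2*c - 24)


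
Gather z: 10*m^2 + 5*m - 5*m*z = 10*m^2 - 5*m*z + 5*m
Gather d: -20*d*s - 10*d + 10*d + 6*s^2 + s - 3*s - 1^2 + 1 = -20*d*s + 6*s^2 - 2*s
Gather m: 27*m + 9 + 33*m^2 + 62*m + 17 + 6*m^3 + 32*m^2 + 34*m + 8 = 6*m^3 + 65*m^2 + 123*m + 34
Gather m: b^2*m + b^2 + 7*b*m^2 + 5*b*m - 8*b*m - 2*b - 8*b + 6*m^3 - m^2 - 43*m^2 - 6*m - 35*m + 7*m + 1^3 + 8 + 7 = b^2 - 10*b + 6*m^3 + m^2*(7*b - 44) + m*(b^2 - 3*b - 34) + 16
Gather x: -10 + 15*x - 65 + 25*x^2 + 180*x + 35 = 25*x^2 + 195*x - 40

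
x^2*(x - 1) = x^3 - x^2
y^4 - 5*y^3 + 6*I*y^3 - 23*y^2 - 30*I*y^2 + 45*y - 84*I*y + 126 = (y - 7)*(y + 2)*(y + 3*I)^2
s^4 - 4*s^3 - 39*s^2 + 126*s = s*(s - 7)*(s - 3)*(s + 6)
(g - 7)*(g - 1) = g^2 - 8*g + 7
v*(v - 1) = v^2 - v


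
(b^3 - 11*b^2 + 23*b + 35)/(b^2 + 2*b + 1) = (b^2 - 12*b + 35)/(b + 1)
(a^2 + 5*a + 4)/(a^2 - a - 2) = (a + 4)/(a - 2)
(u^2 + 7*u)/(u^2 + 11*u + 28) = u/(u + 4)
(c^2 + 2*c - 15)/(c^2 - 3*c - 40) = (c - 3)/(c - 8)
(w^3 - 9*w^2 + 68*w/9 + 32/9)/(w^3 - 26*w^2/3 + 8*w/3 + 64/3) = (9*w^2 - 9*w - 4)/(3*(3*w^2 - 2*w - 8))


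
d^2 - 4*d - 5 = (d - 5)*(d + 1)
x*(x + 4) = x^2 + 4*x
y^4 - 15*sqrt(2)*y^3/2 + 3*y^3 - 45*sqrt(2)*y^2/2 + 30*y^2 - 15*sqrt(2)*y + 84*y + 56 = (y - 4*sqrt(2))*(y - 7*sqrt(2)/2)*(sqrt(2)*y/2 + sqrt(2))*(sqrt(2)*y + sqrt(2))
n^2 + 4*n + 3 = (n + 1)*(n + 3)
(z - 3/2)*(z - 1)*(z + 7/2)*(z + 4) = z^4 + 5*z^3 - 13*z^2/4 - 95*z/4 + 21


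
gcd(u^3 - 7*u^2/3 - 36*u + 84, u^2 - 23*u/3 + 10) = u - 6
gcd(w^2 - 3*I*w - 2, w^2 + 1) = w - I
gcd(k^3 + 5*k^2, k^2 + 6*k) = k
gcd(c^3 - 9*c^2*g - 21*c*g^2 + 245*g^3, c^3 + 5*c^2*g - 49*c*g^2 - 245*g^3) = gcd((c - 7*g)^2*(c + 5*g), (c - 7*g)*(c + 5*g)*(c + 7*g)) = c^2 - 2*c*g - 35*g^2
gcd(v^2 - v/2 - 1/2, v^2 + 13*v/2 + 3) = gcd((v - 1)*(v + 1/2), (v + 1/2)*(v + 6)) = v + 1/2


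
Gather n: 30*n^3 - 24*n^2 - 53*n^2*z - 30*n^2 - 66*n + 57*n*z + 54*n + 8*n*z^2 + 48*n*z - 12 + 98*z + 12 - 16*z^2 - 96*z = 30*n^3 + n^2*(-53*z - 54) + n*(8*z^2 + 105*z - 12) - 16*z^2 + 2*z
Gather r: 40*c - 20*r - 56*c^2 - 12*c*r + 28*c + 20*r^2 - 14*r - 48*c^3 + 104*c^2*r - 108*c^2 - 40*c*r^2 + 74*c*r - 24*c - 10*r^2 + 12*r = -48*c^3 - 164*c^2 + 44*c + r^2*(10 - 40*c) + r*(104*c^2 + 62*c - 22)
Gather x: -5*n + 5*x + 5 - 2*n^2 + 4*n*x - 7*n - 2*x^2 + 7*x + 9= -2*n^2 - 12*n - 2*x^2 + x*(4*n + 12) + 14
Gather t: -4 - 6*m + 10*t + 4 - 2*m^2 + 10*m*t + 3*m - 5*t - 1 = -2*m^2 - 3*m + t*(10*m + 5) - 1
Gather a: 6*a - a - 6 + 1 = 5*a - 5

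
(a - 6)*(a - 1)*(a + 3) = a^3 - 4*a^2 - 15*a + 18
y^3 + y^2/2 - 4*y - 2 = (y - 2)*(y + 1/2)*(y + 2)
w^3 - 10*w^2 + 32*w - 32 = (w - 4)^2*(w - 2)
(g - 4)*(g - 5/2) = g^2 - 13*g/2 + 10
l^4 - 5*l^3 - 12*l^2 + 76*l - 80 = (l - 5)*(l - 2)^2*(l + 4)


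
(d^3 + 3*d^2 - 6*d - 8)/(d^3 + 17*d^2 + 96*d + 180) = (d^3 + 3*d^2 - 6*d - 8)/(d^3 + 17*d^2 + 96*d + 180)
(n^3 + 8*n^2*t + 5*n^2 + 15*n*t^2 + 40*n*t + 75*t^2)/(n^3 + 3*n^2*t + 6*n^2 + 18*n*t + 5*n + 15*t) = (n + 5*t)/(n + 1)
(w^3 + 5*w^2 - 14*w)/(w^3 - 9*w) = (w^2 + 5*w - 14)/(w^2 - 9)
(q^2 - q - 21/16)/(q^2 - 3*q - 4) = (-q^2 + q + 21/16)/(-q^2 + 3*q + 4)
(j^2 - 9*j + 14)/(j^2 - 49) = (j - 2)/(j + 7)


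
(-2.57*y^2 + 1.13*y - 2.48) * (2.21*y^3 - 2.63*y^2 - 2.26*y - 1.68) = -5.6797*y^5 + 9.2564*y^4 - 2.6445*y^3 + 8.2862*y^2 + 3.7064*y + 4.1664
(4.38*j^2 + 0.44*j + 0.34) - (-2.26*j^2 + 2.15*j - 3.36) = 6.64*j^2 - 1.71*j + 3.7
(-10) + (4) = -6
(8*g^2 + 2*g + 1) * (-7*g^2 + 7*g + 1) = -56*g^4 + 42*g^3 + 15*g^2 + 9*g + 1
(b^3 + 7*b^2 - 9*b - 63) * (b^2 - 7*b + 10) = b^5 - 48*b^3 + 70*b^2 + 351*b - 630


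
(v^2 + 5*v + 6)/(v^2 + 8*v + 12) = (v + 3)/(v + 6)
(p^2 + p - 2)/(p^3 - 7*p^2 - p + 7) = (p + 2)/(p^2 - 6*p - 7)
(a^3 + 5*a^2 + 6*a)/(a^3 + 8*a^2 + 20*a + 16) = a*(a + 3)/(a^2 + 6*a + 8)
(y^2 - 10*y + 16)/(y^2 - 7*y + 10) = (y - 8)/(y - 5)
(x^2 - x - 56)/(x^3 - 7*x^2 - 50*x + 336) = 1/(x - 6)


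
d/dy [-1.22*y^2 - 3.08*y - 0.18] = -2.44*y - 3.08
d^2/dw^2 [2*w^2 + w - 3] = 4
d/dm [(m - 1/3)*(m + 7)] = 2*m + 20/3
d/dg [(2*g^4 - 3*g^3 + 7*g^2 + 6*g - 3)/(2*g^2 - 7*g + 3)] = (8*g^5 - 48*g^4 + 66*g^3 - 88*g^2 + 54*g - 3)/(4*g^4 - 28*g^3 + 61*g^2 - 42*g + 9)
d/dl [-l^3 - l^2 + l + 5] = -3*l^2 - 2*l + 1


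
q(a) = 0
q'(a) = 0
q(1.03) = 0.00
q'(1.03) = 0.00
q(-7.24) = 0.00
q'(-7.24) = 0.00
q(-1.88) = 0.00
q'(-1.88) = 0.00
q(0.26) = 0.00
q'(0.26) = 0.00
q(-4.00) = 0.00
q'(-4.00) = 0.00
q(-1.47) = 0.00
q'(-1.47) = 0.00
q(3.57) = 0.00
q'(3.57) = 0.00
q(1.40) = 0.00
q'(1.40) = 0.00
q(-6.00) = 0.00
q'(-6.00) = 0.00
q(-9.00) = 0.00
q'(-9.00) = 0.00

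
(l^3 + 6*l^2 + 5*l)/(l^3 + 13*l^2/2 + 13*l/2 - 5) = 2*l*(l + 1)/(2*l^2 + 3*l - 2)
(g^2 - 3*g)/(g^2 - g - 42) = g*(3 - g)/(-g^2 + g + 42)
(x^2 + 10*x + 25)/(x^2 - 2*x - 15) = (x^2 + 10*x + 25)/(x^2 - 2*x - 15)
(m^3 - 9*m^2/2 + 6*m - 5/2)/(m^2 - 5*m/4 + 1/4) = 2*(2*m^2 - 7*m + 5)/(4*m - 1)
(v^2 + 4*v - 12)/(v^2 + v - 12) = (v^2 + 4*v - 12)/(v^2 + v - 12)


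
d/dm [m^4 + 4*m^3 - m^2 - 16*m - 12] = 4*m^3 + 12*m^2 - 2*m - 16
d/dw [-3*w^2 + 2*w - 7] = 2 - 6*w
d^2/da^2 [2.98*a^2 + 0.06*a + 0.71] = 5.96000000000000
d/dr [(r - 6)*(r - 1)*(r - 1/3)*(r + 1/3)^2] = 5*r^4 - 80*r^3/3 + 32*r^2/3 + 148*r/27 - 11/27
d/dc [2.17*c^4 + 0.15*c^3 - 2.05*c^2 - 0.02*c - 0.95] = 8.68*c^3 + 0.45*c^2 - 4.1*c - 0.02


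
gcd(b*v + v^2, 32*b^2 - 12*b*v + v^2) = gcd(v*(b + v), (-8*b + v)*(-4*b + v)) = 1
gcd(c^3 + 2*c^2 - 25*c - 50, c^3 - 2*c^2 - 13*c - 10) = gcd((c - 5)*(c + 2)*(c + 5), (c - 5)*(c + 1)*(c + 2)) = c^2 - 3*c - 10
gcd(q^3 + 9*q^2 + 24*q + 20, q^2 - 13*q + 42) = 1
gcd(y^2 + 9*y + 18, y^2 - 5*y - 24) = y + 3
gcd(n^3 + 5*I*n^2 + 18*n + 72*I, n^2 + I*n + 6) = n + 3*I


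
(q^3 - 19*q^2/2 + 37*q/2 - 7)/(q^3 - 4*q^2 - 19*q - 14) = (q^2 - 5*q/2 + 1)/(q^2 + 3*q + 2)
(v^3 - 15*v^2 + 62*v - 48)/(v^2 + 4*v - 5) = (v^2 - 14*v + 48)/(v + 5)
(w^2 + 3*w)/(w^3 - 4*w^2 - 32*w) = (w + 3)/(w^2 - 4*w - 32)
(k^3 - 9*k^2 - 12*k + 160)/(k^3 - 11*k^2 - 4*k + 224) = (k - 5)/(k - 7)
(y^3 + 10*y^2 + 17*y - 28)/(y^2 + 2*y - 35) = (y^2 + 3*y - 4)/(y - 5)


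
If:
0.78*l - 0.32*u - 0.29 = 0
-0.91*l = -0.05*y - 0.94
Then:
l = 0.0549450549450549*y + 1.03296703296703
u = 0.133928571428571*y + 1.61160714285714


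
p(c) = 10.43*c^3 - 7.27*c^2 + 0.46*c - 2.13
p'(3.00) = 238.45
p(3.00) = 215.43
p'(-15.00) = 7258.81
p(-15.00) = -36846.03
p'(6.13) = 1087.11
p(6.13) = 2130.02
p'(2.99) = 236.72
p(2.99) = 213.05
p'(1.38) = 39.98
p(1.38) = 12.07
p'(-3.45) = 423.05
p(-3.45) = -518.54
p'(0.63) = 3.72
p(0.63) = -2.12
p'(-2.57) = 244.50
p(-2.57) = -228.37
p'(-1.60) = 103.83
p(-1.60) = -64.20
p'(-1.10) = 54.31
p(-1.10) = -25.32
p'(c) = 31.29*c^2 - 14.54*c + 0.46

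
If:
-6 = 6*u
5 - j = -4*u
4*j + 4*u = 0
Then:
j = 1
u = -1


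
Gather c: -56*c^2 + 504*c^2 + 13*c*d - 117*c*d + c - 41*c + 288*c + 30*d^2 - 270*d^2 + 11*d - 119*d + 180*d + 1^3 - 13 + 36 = 448*c^2 + c*(248 - 104*d) - 240*d^2 + 72*d + 24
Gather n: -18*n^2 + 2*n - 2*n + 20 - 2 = 18 - 18*n^2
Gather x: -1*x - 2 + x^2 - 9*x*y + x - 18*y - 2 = x^2 - 9*x*y - 18*y - 4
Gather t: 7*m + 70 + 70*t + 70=7*m + 70*t + 140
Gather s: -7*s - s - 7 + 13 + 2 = 8 - 8*s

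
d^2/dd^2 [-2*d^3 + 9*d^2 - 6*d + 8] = 18 - 12*d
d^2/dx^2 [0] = 0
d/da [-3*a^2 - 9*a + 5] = -6*a - 9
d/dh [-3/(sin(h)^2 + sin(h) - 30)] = 3*(2*sin(h) + 1)*cos(h)/(sin(h)^2 + sin(h) - 30)^2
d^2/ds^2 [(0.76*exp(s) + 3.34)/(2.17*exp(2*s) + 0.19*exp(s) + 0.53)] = (3.578764*exp(4*s) + 62.597556*exp(3*s) - 1.11321*exp(2*s) - 15.321294*exp(s) - 0.122854)*exp(s)/(10.218313*exp(6*s) + 2.684073*exp(5*s) + 7.722162*exp(4*s) + 1.317973*exp(3*s) + 1.886058*exp(2*s) + 0.160113*exp(s) + 0.148877)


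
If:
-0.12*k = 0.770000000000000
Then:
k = -6.42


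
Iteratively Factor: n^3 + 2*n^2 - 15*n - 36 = (n + 3)*(n^2 - n - 12) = (n - 4)*(n + 3)*(n + 3)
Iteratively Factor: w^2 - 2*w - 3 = (w - 3)*(w + 1)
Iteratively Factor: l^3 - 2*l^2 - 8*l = (l - 4)*(l^2 + 2*l) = (l - 4)*(l + 2)*(l)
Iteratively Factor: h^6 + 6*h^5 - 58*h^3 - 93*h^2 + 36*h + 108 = (h + 2)*(h^5 + 4*h^4 - 8*h^3 - 42*h^2 - 9*h + 54) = (h - 1)*(h + 2)*(h^4 + 5*h^3 - 3*h^2 - 45*h - 54) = (h - 1)*(h + 2)^2*(h^3 + 3*h^2 - 9*h - 27) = (h - 1)*(h + 2)^2*(h + 3)*(h^2 - 9) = (h - 1)*(h + 2)^2*(h + 3)^2*(h - 3)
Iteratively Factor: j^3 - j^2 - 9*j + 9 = (j - 1)*(j^2 - 9) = (j - 3)*(j - 1)*(j + 3)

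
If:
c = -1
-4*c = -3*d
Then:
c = -1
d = -4/3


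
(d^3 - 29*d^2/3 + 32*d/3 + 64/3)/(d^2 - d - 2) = (3*d^2 - 32*d + 64)/(3*(d - 2))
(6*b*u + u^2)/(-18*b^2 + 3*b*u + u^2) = u/(-3*b + u)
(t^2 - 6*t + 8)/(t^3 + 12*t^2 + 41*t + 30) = (t^2 - 6*t + 8)/(t^3 + 12*t^2 + 41*t + 30)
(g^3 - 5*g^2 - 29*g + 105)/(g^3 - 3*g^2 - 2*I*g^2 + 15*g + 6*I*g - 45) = (g^2 - 2*g - 35)/(g^2 - 2*I*g + 15)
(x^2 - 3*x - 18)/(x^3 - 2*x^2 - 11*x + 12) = (x - 6)/(x^2 - 5*x + 4)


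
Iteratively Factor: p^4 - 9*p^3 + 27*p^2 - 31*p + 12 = (p - 1)*(p^3 - 8*p^2 + 19*p - 12) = (p - 1)^2*(p^2 - 7*p + 12) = (p - 3)*(p - 1)^2*(p - 4)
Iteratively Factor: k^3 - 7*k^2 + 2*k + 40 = (k + 2)*(k^2 - 9*k + 20) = (k - 4)*(k + 2)*(k - 5)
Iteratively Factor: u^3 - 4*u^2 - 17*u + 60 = (u - 3)*(u^2 - u - 20) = (u - 3)*(u + 4)*(u - 5)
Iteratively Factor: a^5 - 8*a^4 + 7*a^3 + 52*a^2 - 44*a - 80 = (a - 5)*(a^4 - 3*a^3 - 8*a^2 + 12*a + 16) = (a - 5)*(a + 2)*(a^3 - 5*a^2 + 2*a + 8) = (a - 5)*(a + 1)*(a + 2)*(a^2 - 6*a + 8) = (a - 5)*(a - 4)*(a + 1)*(a + 2)*(a - 2)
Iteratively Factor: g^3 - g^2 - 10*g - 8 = (g + 1)*(g^2 - 2*g - 8) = (g + 1)*(g + 2)*(g - 4)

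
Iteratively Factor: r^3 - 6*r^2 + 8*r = (r)*(r^2 - 6*r + 8) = r*(r - 2)*(r - 4)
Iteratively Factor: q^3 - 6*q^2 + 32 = (q - 4)*(q^2 - 2*q - 8) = (q - 4)^2*(q + 2)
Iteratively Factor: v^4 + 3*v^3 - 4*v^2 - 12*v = (v + 2)*(v^3 + v^2 - 6*v) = v*(v + 2)*(v^2 + v - 6) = v*(v - 2)*(v + 2)*(v + 3)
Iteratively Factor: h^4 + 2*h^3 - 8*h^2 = (h - 2)*(h^3 + 4*h^2) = h*(h - 2)*(h^2 + 4*h) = h^2*(h - 2)*(h + 4)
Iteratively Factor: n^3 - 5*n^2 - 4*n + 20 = (n - 2)*(n^2 - 3*n - 10) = (n - 2)*(n + 2)*(n - 5)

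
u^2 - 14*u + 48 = (u - 8)*(u - 6)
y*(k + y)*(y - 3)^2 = k*y^3 - 6*k*y^2 + 9*k*y + y^4 - 6*y^3 + 9*y^2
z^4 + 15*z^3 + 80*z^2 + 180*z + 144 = (z + 2)*(z + 3)*(z + 4)*(z + 6)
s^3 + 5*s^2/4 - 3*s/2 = s*(s - 3/4)*(s + 2)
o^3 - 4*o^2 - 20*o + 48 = (o - 6)*(o - 2)*(o + 4)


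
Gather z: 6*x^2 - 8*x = 6*x^2 - 8*x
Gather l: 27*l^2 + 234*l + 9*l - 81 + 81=27*l^2 + 243*l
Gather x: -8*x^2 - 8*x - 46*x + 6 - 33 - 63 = -8*x^2 - 54*x - 90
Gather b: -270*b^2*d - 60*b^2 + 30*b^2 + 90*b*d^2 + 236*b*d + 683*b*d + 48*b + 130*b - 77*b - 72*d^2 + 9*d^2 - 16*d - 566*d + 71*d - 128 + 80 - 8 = b^2*(-270*d - 30) + b*(90*d^2 + 919*d + 101) - 63*d^2 - 511*d - 56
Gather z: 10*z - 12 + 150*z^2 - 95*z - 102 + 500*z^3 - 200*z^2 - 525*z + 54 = 500*z^3 - 50*z^2 - 610*z - 60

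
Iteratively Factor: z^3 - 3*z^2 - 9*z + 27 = (z - 3)*(z^2 - 9) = (z - 3)^2*(z + 3)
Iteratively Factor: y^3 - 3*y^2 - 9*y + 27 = (y - 3)*(y^2 - 9) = (y - 3)*(y + 3)*(y - 3)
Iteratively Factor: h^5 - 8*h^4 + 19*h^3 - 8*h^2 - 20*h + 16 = (h + 1)*(h^4 - 9*h^3 + 28*h^2 - 36*h + 16) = (h - 2)*(h + 1)*(h^3 - 7*h^2 + 14*h - 8) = (h - 2)*(h - 1)*(h + 1)*(h^2 - 6*h + 8) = (h - 2)^2*(h - 1)*(h + 1)*(h - 4)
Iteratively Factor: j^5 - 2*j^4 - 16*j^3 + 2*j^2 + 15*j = (j + 3)*(j^4 - 5*j^3 - j^2 + 5*j) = (j - 1)*(j + 3)*(j^3 - 4*j^2 - 5*j) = j*(j - 1)*(j + 3)*(j^2 - 4*j - 5) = j*(j - 5)*(j - 1)*(j + 3)*(j + 1)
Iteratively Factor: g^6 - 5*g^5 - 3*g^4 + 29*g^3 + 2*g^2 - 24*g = (g)*(g^5 - 5*g^4 - 3*g^3 + 29*g^2 + 2*g - 24) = g*(g + 2)*(g^4 - 7*g^3 + 11*g^2 + 7*g - 12) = g*(g - 3)*(g + 2)*(g^3 - 4*g^2 - g + 4) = g*(g - 3)*(g + 1)*(g + 2)*(g^2 - 5*g + 4) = g*(g - 3)*(g - 1)*(g + 1)*(g + 2)*(g - 4)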